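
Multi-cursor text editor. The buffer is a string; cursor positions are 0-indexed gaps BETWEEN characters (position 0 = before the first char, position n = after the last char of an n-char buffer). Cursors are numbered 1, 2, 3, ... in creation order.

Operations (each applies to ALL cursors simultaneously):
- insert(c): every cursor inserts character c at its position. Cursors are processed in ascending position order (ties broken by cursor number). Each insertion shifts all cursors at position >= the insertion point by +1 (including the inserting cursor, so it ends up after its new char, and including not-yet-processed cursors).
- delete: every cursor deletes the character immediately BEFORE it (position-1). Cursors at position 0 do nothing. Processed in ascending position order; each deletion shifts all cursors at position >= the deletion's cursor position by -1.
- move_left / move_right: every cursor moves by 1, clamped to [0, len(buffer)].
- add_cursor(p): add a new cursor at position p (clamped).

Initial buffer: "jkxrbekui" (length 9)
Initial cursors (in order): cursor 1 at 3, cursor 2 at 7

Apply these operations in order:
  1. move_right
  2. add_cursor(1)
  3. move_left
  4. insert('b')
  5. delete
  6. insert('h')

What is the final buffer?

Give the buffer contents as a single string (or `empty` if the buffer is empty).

Answer: hjkxhrbekhui

Derivation:
After op 1 (move_right): buffer="jkxrbekui" (len 9), cursors c1@4 c2@8, authorship .........
After op 2 (add_cursor(1)): buffer="jkxrbekui" (len 9), cursors c3@1 c1@4 c2@8, authorship .........
After op 3 (move_left): buffer="jkxrbekui" (len 9), cursors c3@0 c1@3 c2@7, authorship .........
After op 4 (insert('b')): buffer="bjkxbrbekbui" (len 12), cursors c3@1 c1@5 c2@10, authorship 3...1....2..
After op 5 (delete): buffer="jkxrbekui" (len 9), cursors c3@0 c1@3 c2@7, authorship .........
After op 6 (insert('h')): buffer="hjkxhrbekhui" (len 12), cursors c3@1 c1@5 c2@10, authorship 3...1....2..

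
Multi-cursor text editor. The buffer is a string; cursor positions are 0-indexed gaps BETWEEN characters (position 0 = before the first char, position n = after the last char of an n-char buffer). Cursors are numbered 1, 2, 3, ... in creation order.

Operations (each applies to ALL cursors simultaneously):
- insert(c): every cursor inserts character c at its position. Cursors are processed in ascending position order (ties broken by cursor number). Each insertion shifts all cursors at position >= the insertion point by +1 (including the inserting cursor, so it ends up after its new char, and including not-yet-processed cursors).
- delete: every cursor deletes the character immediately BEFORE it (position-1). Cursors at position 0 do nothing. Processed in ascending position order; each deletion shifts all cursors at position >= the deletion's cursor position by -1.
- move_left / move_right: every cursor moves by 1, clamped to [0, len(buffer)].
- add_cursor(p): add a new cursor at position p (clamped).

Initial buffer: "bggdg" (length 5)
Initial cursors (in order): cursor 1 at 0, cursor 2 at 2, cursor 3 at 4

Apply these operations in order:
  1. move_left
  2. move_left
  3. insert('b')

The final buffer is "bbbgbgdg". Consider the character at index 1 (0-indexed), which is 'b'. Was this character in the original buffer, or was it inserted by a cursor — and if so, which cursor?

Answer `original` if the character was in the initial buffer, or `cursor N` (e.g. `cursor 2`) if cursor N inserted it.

After op 1 (move_left): buffer="bggdg" (len 5), cursors c1@0 c2@1 c3@3, authorship .....
After op 2 (move_left): buffer="bggdg" (len 5), cursors c1@0 c2@0 c3@2, authorship .....
After op 3 (insert('b')): buffer="bbbgbgdg" (len 8), cursors c1@2 c2@2 c3@5, authorship 12..3...
Authorship (.=original, N=cursor N): 1 2 . . 3 . . .
Index 1: author = 2

Answer: cursor 2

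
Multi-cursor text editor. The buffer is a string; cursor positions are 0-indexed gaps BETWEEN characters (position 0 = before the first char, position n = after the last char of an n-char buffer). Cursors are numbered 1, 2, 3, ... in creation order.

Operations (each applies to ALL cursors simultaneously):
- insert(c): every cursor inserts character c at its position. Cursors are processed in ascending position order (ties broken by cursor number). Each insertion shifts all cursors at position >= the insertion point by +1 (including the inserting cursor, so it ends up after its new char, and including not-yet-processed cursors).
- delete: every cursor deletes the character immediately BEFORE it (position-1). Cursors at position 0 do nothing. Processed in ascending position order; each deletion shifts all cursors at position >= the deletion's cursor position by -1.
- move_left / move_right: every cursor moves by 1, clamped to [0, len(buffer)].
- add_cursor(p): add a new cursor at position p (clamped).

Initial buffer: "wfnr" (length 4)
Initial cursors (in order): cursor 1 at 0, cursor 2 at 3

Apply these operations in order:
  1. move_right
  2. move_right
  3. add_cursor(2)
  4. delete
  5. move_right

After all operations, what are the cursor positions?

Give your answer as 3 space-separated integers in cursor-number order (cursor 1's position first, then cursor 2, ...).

After op 1 (move_right): buffer="wfnr" (len 4), cursors c1@1 c2@4, authorship ....
After op 2 (move_right): buffer="wfnr" (len 4), cursors c1@2 c2@4, authorship ....
After op 3 (add_cursor(2)): buffer="wfnr" (len 4), cursors c1@2 c3@2 c2@4, authorship ....
After op 4 (delete): buffer="n" (len 1), cursors c1@0 c3@0 c2@1, authorship .
After op 5 (move_right): buffer="n" (len 1), cursors c1@1 c2@1 c3@1, authorship .

Answer: 1 1 1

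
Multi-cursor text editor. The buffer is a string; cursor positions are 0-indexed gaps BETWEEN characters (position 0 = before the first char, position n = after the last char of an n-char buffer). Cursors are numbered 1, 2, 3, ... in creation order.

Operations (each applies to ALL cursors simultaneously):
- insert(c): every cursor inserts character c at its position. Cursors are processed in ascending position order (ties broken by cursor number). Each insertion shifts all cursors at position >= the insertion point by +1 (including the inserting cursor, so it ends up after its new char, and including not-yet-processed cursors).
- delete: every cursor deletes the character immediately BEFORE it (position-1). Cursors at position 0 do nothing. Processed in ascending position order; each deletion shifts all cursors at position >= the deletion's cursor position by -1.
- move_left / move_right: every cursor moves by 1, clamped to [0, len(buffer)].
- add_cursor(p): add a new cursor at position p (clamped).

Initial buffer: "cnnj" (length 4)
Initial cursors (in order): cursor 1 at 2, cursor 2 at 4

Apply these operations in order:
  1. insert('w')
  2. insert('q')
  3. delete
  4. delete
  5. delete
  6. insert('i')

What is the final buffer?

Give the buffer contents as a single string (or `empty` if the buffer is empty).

After op 1 (insert('w')): buffer="cnwnjw" (len 6), cursors c1@3 c2@6, authorship ..1..2
After op 2 (insert('q')): buffer="cnwqnjwq" (len 8), cursors c1@4 c2@8, authorship ..11..22
After op 3 (delete): buffer="cnwnjw" (len 6), cursors c1@3 c2@6, authorship ..1..2
After op 4 (delete): buffer="cnnj" (len 4), cursors c1@2 c2@4, authorship ....
After op 5 (delete): buffer="cn" (len 2), cursors c1@1 c2@2, authorship ..
After op 6 (insert('i')): buffer="cini" (len 4), cursors c1@2 c2@4, authorship .1.2

Answer: cini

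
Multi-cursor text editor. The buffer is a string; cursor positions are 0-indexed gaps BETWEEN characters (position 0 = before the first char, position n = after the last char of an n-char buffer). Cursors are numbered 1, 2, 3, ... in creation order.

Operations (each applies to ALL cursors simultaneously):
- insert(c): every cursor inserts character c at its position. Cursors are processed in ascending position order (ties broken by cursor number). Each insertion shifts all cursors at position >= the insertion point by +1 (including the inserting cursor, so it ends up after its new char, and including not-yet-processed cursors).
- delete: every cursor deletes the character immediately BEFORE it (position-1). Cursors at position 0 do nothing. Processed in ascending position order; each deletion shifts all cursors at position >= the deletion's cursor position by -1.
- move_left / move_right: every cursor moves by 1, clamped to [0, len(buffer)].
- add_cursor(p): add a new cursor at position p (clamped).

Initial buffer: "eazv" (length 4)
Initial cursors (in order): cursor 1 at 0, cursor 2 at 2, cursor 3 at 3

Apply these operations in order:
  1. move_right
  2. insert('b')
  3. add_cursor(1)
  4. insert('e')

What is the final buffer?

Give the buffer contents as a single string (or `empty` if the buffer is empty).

Answer: eebeazbevbe

Derivation:
After op 1 (move_right): buffer="eazv" (len 4), cursors c1@1 c2@3 c3@4, authorship ....
After op 2 (insert('b')): buffer="ebazbvb" (len 7), cursors c1@2 c2@5 c3@7, authorship .1..2.3
After op 3 (add_cursor(1)): buffer="ebazbvb" (len 7), cursors c4@1 c1@2 c2@5 c3@7, authorship .1..2.3
After op 4 (insert('e')): buffer="eebeazbevbe" (len 11), cursors c4@2 c1@4 c2@8 c3@11, authorship .411..22.33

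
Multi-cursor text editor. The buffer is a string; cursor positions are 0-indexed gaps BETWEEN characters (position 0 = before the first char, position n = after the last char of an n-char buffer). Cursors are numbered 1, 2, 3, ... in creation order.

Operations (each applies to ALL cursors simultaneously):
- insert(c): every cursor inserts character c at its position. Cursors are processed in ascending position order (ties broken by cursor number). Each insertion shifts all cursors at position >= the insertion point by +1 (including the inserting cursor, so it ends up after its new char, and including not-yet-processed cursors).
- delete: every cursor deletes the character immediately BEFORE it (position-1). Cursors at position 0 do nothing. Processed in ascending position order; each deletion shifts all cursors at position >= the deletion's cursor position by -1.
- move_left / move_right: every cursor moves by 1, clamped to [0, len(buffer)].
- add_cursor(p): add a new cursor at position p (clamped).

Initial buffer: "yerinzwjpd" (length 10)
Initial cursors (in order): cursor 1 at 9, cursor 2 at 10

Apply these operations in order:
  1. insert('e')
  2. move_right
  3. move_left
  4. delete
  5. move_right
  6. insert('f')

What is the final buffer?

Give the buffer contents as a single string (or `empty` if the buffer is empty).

Answer: yerinzwjpeff

Derivation:
After op 1 (insert('e')): buffer="yerinzwjpede" (len 12), cursors c1@10 c2@12, authorship .........1.2
After op 2 (move_right): buffer="yerinzwjpede" (len 12), cursors c1@11 c2@12, authorship .........1.2
After op 3 (move_left): buffer="yerinzwjpede" (len 12), cursors c1@10 c2@11, authorship .........1.2
After op 4 (delete): buffer="yerinzwjpe" (len 10), cursors c1@9 c2@9, authorship .........2
After op 5 (move_right): buffer="yerinzwjpe" (len 10), cursors c1@10 c2@10, authorship .........2
After op 6 (insert('f')): buffer="yerinzwjpeff" (len 12), cursors c1@12 c2@12, authorship .........212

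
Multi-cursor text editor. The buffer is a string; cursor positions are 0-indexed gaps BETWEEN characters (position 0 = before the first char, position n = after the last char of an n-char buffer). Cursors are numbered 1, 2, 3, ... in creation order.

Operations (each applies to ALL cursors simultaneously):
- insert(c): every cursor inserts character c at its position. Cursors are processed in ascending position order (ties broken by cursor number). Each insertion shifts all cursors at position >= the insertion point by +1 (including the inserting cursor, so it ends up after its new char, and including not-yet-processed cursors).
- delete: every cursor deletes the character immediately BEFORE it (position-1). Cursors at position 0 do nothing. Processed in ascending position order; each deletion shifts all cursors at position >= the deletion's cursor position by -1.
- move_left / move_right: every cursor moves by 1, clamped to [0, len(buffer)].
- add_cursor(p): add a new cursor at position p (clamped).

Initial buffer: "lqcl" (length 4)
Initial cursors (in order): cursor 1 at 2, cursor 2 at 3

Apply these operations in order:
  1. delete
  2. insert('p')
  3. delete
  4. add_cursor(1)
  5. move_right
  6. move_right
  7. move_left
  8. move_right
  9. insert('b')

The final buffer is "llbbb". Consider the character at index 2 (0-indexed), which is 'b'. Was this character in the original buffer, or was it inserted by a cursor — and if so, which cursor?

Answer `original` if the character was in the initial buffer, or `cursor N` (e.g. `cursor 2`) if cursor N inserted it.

Answer: cursor 1

Derivation:
After op 1 (delete): buffer="ll" (len 2), cursors c1@1 c2@1, authorship ..
After op 2 (insert('p')): buffer="lppl" (len 4), cursors c1@3 c2@3, authorship .12.
After op 3 (delete): buffer="ll" (len 2), cursors c1@1 c2@1, authorship ..
After op 4 (add_cursor(1)): buffer="ll" (len 2), cursors c1@1 c2@1 c3@1, authorship ..
After op 5 (move_right): buffer="ll" (len 2), cursors c1@2 c2@2 c3@2, authorship ..
After op 6 (move_right): buffer="ll" (len 2), cursors c1@2 c2@2 c3@2, authorship ..
After op 7 (move_left): buffer="ll" (len 2), cursors c1@1 c2@1 c3@1, authorship ..
After op 8 (move_right): buffer="ll" (len 2), cursors c1@2 c2@2 c3@2, authorship ..
After op 9 (insert('b')): buffer="llbbb" (len 5), cursors c1@5 c2@5 c3@5, authorship ..123
Authorship (.=original, N=cursor N): . . 1 2 3
Index 2: author = 1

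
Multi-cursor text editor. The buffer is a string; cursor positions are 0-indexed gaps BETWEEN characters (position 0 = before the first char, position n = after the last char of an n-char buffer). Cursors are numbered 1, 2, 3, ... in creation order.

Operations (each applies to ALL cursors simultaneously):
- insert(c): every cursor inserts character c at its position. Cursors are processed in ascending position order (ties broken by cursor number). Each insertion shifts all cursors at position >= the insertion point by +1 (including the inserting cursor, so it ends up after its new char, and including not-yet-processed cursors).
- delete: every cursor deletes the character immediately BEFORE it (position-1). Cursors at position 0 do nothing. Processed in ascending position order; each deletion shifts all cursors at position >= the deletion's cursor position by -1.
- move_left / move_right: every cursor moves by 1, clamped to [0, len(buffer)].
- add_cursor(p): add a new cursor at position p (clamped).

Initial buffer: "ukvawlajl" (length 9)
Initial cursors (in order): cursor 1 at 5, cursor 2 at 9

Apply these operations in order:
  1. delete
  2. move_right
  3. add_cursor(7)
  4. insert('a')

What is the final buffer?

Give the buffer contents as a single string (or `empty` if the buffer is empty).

Answer: ukvalaajaa

Derivation:
After op 1 (delete): buffer="ukvalaj" (len 7), cursors c1@4 c2@7, authorship .......
After op 2 (move_right): buffer="ukvalaj" (len 7), cursors c1@5 c2@7, authorship .......
After op 3 (add_cursor(7)): buffer="ukvalaj" (len 7), cursors c1@5 c2@7 c3@7, authorship .......
After op 4 (insert('a')): buffer="ukvalaajaa" (len 10), cursors c1@6 c2@10 c3@10, authorship .....1..23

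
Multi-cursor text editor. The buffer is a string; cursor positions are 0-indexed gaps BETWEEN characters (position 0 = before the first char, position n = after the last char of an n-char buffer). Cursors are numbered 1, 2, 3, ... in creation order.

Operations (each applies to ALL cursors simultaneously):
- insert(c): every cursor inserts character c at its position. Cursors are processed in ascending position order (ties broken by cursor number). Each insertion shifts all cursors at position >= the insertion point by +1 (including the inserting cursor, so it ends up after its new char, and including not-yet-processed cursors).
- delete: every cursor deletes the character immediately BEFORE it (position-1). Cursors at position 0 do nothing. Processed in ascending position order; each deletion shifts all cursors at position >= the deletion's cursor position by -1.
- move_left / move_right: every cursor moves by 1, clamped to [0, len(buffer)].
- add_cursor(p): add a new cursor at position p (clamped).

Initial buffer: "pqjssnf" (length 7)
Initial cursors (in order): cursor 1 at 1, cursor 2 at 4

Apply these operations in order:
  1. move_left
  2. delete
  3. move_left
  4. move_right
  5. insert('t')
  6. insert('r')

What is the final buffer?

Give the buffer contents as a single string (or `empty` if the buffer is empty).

Answer: ptrqtrssnf

Derivation:
After op 1 (move_left): buffer="pqjssnf" (len 7), cursors c1@0 c2@3, authorship .......
After op 2 (delete): buffer="pqssnf" (len 6), cursors c1@0 c2@2, authorship ......
After op 3 (move_left): buffer="pqssnf" (len 6), cursors c1@0 c2@1, authorship ......
After op 4 (move_right): buffer="pqssnf" (len 6), cursors c1@1 c2@2, authorship ......
After op 5 (insert('t')): buffer="ptqtssnf" (len 8), cursors c1@2 c2@4, authorship .1.2....
After op 6 (insert('r')): buffer="ptrqtrssnf" (len 10), cursors c1@3 c2@6, authorship .11.22....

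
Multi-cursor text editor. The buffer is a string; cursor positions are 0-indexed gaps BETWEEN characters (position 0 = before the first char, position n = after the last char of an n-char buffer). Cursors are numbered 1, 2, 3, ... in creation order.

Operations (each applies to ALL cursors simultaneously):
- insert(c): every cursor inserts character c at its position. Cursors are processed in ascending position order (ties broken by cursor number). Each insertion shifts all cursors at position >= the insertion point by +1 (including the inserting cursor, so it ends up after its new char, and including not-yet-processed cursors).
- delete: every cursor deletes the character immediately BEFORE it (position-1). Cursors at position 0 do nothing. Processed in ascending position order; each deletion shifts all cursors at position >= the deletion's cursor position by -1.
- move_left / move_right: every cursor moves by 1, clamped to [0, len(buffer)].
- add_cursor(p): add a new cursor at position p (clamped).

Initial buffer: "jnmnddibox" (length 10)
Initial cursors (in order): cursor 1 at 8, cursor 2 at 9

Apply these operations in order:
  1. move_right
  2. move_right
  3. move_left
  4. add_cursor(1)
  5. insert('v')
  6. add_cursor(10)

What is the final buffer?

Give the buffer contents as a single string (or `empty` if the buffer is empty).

Answer: jvnmnddibovvx

Derivation:
After op 1 (move_right): buffer="jnmnddibox" (len 10), cursors c1@9 c2@10, authorship ..........
After op 2 (move_right): buffer="jnmnddibox" (len 10), cursors c1@10 c2@10, authorship ..........
After op 3 (move_left): buffer="jnmnddibox" (len 10), cursors c1@9 c2@9, authorship ..........
After op 4 (add_cursor(1)): buffer="jnmnddibox" (len 10), cursors c3@1 c1@9 c2@9, authorship ..........
After op 5 (insert('v')): buffer="jvnmnddibovvx" (len 13), cursors c3@2 c1@12 c2@12, authorship .3........12.
After op 6 (add_cursor(10)): buffer="jvnmnddibovvx" (len 13), cursors c3@2 c4@10 c1@12 c2@12, authorship .3........12.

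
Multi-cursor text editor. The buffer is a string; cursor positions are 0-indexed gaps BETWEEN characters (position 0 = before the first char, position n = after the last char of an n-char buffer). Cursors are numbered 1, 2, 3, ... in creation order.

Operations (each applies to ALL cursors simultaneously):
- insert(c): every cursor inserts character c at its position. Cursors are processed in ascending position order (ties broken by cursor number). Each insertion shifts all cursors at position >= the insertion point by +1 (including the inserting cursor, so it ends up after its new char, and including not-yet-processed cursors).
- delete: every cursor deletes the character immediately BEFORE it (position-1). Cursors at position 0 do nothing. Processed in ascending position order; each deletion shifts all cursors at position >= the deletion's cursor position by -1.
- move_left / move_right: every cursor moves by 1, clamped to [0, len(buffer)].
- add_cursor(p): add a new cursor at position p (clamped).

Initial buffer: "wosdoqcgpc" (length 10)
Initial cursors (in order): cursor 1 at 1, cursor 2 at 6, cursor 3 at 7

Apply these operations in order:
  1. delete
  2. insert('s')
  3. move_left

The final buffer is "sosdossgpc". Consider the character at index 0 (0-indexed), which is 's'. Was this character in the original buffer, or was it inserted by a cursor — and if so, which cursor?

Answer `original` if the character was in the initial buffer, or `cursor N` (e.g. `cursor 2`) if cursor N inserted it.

Answer: cursor 1

Derivation:
After op 1 (delete): buffer="osdogpc" (len 7), cursors c1@0 c2@4 c3@4, authorship .......
After op 2 (insert('s')): buffer="sosdossgpc" (len 10), cursors c1@1 c2@7 c3@7, authorship 1....23...
After op 3 (move_left): buffer="sosdossgpc" (len 10), cursors c1@0 c2@6 c3@6, authorship 1....23...
Authorship (.=original, N=cursor N): 1 . . . . 2 3 . . .
Index 0: author = 1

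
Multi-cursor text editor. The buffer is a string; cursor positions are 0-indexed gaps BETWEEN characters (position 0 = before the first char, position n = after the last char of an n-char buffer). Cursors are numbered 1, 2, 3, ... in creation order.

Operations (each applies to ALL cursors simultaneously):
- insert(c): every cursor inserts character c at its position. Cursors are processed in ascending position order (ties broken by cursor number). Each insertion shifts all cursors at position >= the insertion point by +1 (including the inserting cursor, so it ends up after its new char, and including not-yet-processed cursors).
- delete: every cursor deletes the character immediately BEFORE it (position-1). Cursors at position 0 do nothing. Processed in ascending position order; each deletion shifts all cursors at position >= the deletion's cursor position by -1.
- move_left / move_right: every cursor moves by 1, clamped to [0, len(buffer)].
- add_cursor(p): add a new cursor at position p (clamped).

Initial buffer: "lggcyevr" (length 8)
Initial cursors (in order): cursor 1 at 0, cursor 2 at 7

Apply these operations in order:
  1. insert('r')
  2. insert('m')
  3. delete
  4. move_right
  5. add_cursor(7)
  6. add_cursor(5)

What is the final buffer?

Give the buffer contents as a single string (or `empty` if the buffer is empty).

After op 1 (insert('r')): buffer="rlggcyevrr" (len 10), cursors c1@1 c2@9, authorship 1.......2.
After op 2 (insert('m')): buffer="rmlggcyevrmr" (len 12), cursors c1@2 c2@11, authorship 11.......22.
After op 3 (delete): buffer="rlggcyevrr" (len 10), cursors c1@1 c2@9, authorship 1.......2.
After op 4 (move_right): buffer="rlggcyevrr" (len 10), cursors c1@2 c2@10, authorship 1.......2.
After op 5 (add_cursor(7)): buffer="rlggcyevrr" (len 10), cursors c1@2 c3@7 c2@10, authorship 1.......2.
After op 6 (add_cursor(5)): buffer="rlggcyevrr" (len 10), cursors c1@2 c4@5 c3@7 c2@10, authorship 1.......2.

Answer: rlggcyevrr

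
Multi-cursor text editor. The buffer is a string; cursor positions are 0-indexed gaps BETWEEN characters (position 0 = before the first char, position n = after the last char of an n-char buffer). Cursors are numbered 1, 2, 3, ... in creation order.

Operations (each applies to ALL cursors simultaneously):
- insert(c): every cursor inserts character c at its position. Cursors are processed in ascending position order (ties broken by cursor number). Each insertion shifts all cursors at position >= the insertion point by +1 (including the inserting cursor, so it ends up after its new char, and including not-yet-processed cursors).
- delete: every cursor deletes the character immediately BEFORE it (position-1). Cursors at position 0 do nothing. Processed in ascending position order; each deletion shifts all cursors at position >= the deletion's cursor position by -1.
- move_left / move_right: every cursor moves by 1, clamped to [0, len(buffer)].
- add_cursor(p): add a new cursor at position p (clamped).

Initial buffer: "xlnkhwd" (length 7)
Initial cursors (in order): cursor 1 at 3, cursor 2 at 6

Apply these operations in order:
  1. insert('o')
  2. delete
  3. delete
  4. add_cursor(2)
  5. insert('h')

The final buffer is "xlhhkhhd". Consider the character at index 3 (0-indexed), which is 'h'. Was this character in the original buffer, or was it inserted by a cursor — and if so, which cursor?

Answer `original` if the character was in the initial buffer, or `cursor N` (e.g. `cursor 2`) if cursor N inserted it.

Answer: cursor 3

Derivation:
After op 1 (insert('o')): buffer="xlnokhwod" (len 9), cursors c1@4 c2@8, authorship ...1...2.
After op 2 (delete): buffer="xlnkhwd" (len 7), cursors c1@3 c2@6, authorship .......
After op 3 (delete): buffer="xlkhd" (len 5), cursors c1@2 c2@4, authorship .....
After op 4 (add_cursor(2)): buffer="xlkhd" (len 5), cursors c1@2 c3@2 c2@4, authorship .....
After op 5 (insert('h')): buffer="xlhhkhhd" (len 8), cursors c1@4 c3@4 c2@7, authorship ..13..2.
Authorship (.=original, N=cursor N): . . 1 3 . . 2 .
Index 3: author = 3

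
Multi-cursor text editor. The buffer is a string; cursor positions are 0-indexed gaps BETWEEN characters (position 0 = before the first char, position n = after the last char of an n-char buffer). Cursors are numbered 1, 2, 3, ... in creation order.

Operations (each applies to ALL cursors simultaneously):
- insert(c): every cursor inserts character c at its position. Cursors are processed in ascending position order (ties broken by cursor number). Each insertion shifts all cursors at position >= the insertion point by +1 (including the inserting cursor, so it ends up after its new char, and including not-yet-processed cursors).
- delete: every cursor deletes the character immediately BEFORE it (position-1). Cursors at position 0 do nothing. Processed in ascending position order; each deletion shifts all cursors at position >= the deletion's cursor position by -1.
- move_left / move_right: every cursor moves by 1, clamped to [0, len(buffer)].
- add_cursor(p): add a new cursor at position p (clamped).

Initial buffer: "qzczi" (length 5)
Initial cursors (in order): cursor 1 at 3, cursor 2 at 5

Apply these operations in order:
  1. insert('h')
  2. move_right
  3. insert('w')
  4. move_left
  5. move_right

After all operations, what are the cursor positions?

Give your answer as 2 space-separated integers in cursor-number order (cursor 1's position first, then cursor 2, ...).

Answer: 6 9

Derivation:
After op 1 (insert('h')): buffer="qzchzih" (len 7), cursors c1@4 c2@7, authorship ...1..2
After op 2 (move_right): buffer="qzchzih" (len 7), cursors c1@5 c2@7, authorship ...1..2
After op 3 (insert('w')): buffer="qzchzwihw" (len 9), cursors c1@6 c2@9, authorship ...1.1.22
After op 4 (move_left): buffer="qzchzwihw" (len 9), cursors c1@5 c2@8, authorship ...1.1.22
After op 5 (move_right): buffer="qzchzwihw" (len 9), cursors c1@6 c2@9, authorship ...1.1.22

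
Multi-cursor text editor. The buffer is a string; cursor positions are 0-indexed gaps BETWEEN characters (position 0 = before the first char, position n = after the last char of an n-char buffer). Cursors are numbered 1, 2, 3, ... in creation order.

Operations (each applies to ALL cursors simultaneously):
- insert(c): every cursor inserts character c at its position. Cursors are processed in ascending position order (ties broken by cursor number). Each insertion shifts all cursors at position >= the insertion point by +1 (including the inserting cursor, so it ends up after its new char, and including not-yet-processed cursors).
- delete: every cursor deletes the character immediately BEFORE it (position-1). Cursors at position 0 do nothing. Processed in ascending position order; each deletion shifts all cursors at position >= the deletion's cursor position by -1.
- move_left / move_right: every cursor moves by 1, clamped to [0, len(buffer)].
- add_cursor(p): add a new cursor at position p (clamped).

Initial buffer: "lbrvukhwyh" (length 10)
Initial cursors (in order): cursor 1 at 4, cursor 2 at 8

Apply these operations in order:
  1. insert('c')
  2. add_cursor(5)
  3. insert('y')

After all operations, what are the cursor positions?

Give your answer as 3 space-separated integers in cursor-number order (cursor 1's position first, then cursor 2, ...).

Answer: 7 13 7

Derivation:
After op 1 (insert('c')): buffer="lbrvcukhwcyh" (len 12), cursors c1@5 c2@10, authorship ....1....2..
After op 2 (add_cursor(5)): buffer="lbrvcukhwcyh" (len 12), cursors c1@5 c3@5 c2@10, authorship ....1....2..
After op 3 (insert('y')): buffer="lbrvcyyukhwcyyh" (len 15), cursors c1@7 c3@7 c2@13, authorship ....113....22..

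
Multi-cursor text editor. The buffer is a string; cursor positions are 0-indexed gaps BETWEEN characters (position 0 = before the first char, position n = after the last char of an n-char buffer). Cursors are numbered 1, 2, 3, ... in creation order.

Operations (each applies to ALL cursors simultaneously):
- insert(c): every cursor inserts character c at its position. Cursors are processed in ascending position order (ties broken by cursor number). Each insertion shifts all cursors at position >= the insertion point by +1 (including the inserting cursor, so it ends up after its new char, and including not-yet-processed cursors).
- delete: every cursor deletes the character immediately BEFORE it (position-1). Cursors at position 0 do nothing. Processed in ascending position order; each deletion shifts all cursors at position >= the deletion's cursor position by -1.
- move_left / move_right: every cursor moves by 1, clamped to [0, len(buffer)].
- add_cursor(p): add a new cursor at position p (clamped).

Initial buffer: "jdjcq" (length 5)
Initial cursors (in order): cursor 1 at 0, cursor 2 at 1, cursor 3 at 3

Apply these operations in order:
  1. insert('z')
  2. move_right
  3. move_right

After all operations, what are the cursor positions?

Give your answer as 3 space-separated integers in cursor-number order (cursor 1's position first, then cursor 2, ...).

Answer: 3 5 8

Derivation:
After op 1 (insert('z')): buffer="zjzdjzcq" (len 8), cursors c1@1 c2@3 c3@6, authorship 1.2..3..
After op 2 (move_right): buffer="zjzdjzcq" (len 8), cursors c1@2 c2@4 c3@7, authorship 1.2..3..
After op 3 (move_right): buffer="zjzdjzcq" (len 8), cursors c1@3 c2@5 c3@8, authorship 1.2..3..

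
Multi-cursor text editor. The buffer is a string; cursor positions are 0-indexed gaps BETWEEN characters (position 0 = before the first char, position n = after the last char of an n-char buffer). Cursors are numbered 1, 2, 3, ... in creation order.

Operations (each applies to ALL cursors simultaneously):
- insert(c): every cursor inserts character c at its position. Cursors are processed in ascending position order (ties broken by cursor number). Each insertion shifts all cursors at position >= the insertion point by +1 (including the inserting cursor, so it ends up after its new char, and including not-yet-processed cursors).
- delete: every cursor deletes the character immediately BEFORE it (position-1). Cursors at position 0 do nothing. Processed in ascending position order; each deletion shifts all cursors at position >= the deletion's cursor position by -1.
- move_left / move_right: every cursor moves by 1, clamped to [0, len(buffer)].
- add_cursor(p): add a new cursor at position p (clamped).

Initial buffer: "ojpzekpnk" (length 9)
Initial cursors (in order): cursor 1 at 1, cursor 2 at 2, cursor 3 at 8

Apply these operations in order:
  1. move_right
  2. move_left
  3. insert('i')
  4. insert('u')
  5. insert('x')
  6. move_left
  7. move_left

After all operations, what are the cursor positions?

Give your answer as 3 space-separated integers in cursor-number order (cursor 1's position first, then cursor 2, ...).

After op 1 (move_right): buffer="ojpzekpnk" (len 9), cursors c1@2 c2@3 c3@9, authorship .........
After op 2 (move_left): buffer="ojpzekpnk" (len 9), cursors c1@1 c2@2 c3@8, authorship .........
After op 3 (insert('i')): buffer="oijipzekpnik" (len 12), cursors c1@2 c2@4 c3@11, authorship .1.2......3.
After op 4 (insert('u')): buffer="oiujiupzekpniuk" (len 15), cursors c1@3 c2@6 c3@14, authorship .11.22......33.
After op 5 (insert('x')): buffer="oiuxjiuxpzekpniuxk" (len 18), cursors c1@4 c2@8 c3@17, authorship .111.222......333.
After op 6 (move_left): buffer="oiuxjiuxpzekpniuxk" (len 18), cursors c1@3 c2@7 c3@16, authorship .111.222......333.
After op 7 (move_left): buffer="oiuxjiuxpzekpniuxk" (len 18), cursors c1@2 c2@6 c3@15, authorship .111.222......333.

Answer: 2 6 15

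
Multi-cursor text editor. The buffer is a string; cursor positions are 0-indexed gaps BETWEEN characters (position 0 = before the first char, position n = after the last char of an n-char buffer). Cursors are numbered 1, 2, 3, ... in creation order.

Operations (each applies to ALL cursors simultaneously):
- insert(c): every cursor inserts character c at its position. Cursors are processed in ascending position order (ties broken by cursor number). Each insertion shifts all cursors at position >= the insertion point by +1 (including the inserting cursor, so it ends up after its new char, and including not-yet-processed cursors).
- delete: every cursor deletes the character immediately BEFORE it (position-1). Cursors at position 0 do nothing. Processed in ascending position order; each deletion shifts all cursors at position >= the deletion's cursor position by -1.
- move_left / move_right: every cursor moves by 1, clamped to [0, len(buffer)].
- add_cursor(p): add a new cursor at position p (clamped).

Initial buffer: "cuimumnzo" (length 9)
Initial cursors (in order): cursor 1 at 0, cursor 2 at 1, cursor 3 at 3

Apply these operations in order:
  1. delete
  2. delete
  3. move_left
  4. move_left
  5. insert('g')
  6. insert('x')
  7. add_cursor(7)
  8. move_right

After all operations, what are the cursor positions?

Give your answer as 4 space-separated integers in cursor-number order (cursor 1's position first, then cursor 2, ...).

Answer: 7 7 7 8

Derivation:
After op 1 (delete): buffer="umumnzo" (len 7), cursors c1@0 c2@0 c3@1, authorship .......
After op 2 (delete): buffer="mumnzo" (len 6), cursors c1@0 c2@0 c3@0, authorship ......
After op 3 (move_left): buffer="mumnzo" (len 6), cursors c1@0 c2@0 c3@0, authorship ......
After op 4 (move_left): buffer="mumnzo" (len 6), cursors c1@0 c2@0 c3@0, authorship ......
After op 5 (insert('g')): buffer="gggmumnzo" (len 9), cursors c1@3 c2@3 c3@3, authorship 123......
After op 6 (insert('x')): buffer="gggxxxmumnzo" (len 12), cursors c1@6 c2@6 c3@6, authorship 123123......
After op 7 (add_cursor(7)): buffer="gggxxxmumnzo" (len 12), cursors c1@6 c2@6 c3@6 c4@7, authorship 123123......
After op 8 (move_right): buffer="gggxxxmumnzo" (len 12), cursors c1@7 c2@7 c3@7 c4@8, authorship 123123......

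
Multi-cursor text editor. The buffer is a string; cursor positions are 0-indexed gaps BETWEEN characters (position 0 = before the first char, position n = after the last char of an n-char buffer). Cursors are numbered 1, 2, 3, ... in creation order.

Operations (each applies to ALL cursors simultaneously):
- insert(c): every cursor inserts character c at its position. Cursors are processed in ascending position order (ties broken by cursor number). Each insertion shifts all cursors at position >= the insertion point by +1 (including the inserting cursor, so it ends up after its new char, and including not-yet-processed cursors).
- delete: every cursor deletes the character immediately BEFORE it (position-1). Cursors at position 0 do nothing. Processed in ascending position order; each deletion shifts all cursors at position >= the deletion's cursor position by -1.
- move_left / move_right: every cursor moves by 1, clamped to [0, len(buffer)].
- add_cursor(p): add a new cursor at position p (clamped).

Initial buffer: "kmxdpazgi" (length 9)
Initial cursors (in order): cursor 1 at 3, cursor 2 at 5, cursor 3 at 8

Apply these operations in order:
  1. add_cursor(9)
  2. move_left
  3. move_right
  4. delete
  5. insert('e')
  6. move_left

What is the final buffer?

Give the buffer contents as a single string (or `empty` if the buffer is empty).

After op 1 (add_cursor(9)): buffer="kmxdpazgi" (len 9), cursors c1@3 c2@5 c3@8 c4@9, authorship .........
After op 2 (move_left): buffer="kmxdpazgi" (len 9), cursors c1@2 c2@4 c3@7 c4@8, authorship .........
After op 3 (move_right): buffer="kmxdpazgi" (len 9), cursors c1@3 c2@5 c3@8 c4@9, authorship .........
After op 4 (delete): buffer="kmdaz" (len 5), cursors c1@2 c2@3 c3@5 c4@5, authorship .....
After op 5 (insert('e')): buffer="kmedeazee" (len 9), cursors c1@3 c2@5 c3@9 c4@9, authorship ..1.2..34
After op 6 (move_left): buffer="kmedeazee" (len 9), cursors c1@2 c2@4 c3@8 c4@8, authorship ..1.2..34

Answer: kmedeazee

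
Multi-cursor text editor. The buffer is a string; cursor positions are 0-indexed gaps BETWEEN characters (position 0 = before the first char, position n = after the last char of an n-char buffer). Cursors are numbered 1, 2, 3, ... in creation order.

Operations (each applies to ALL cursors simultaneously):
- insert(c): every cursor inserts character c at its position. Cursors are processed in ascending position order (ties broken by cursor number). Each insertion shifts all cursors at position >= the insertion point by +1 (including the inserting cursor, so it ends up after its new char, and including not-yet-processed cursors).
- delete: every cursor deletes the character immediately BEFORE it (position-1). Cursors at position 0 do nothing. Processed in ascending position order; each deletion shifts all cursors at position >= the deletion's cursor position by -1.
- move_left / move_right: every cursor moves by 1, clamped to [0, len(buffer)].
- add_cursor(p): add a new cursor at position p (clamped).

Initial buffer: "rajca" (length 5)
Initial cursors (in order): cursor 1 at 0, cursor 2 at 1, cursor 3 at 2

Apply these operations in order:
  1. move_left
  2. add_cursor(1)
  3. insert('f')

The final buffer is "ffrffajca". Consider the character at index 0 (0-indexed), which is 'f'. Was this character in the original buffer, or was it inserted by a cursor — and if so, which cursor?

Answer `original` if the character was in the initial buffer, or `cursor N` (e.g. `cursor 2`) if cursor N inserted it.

Answer: cursor 1

Derivation:
After op 1 (move_left): buffer="rajca" (len 5), cursors c1@0 c2@0 c3@1, authorship .....
After op 2 (add_cursor(1)): buffer="rajca" (len 5), cursors c1@0 c2@0 c3@1 c4@1, authorship .....
After op 3 (insert('f')): buffer="ffrffajca" (len 9), cursors c1@2 c2@2 c3@5 c4@5, authorship 12.34....
Authorship (.=original, N=cursor N): 1 2 . 3 4 . . . .
Index 0: author = 1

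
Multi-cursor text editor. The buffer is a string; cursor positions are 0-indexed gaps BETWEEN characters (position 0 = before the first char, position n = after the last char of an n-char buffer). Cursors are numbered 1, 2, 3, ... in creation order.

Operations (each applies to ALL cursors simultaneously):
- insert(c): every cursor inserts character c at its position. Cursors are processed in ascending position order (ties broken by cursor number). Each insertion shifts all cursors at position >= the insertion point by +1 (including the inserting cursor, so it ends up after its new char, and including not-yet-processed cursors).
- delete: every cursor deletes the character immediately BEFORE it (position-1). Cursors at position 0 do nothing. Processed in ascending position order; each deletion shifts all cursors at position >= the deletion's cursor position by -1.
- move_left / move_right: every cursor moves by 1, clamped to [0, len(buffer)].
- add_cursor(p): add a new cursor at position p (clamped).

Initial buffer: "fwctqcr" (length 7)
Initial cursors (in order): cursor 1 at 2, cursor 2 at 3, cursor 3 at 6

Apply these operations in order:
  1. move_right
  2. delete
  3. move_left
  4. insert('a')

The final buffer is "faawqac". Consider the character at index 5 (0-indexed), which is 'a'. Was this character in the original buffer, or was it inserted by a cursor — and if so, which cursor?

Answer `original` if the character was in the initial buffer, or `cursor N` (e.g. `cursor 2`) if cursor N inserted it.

After op 1 (move_right): buffer="fwctqcr" (len 7), cursors c1@3 c2@4 c3@7, authorship .......
After op 2 (delete): buffer="fwqc" (len 4), cursors c1@2 c2@2 c3@4, authorship ....
After op 3 (move_left): buffer="fwqc" (len 4), cursors c1@1 c2@1 c3@3, authorship ....
After op 4 (insert('a')): buffer="faawqac" (len 7), cursors c1@3 c2@3 c3@6, authorship .12..3.
Authorship (.=original, N=cursor N): . 1 2 . . 3 .
Index 5: author = 3

Answer: cursor 3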